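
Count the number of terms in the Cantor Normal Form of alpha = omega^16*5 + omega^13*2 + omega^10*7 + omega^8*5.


CNF: omega^16*5 + omega^13*2 + omega^10*7 + omega^8*5
Count the summands separated by '+':
  term 1: omega^16*5
  term 2: omega^13*2
  term 3: omega^10*7
  term 4: omega^8*5
Total terms = 4

4


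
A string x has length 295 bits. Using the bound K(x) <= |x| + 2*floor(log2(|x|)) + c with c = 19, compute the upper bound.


floor(log2(295)) = 8
2 * 8 = 16
K(x) <= 295 + 16 + 19 = 330

330


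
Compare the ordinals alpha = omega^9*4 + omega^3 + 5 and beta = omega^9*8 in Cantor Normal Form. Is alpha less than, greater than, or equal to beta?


Compare term by term from highest exponent:
alpha = omega^9*4 + omega^3 + 5
beta = omega^9*8
Term 1: alpha has omega^9*4, beta has omega^9*8
Term 2: alpha has omega^3*1, beta has omega^0*0
Term 3: alpha has omega^0*5, beta has omega^0*0
Result: alpha < beta

alpha < beta


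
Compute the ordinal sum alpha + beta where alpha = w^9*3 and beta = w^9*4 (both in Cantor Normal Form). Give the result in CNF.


Ordinal addition w^9*3 + w^9*4:
Both terms have the same exponent 9.
w^e*c + w^e*d = w^e*(c+d).
Result = w^9*(3+4) = w^9*7

w^9*7


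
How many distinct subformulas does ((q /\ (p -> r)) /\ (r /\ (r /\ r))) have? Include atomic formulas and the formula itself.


Formula: ((q /\ (p -> r)) /\ (r /\ (r /\ r)))
Subformulas found:
  1. q
  2. r
  3. p
  4. (r /\ r)
  5. (p -> r)
  6. (r /\ (r /\ r))
  7. (q /\ (p -> r))
  8. ((q /\ (p -> r)) /\ (r /\ (r /\ r)))
Total distinct subformulas = 8

8


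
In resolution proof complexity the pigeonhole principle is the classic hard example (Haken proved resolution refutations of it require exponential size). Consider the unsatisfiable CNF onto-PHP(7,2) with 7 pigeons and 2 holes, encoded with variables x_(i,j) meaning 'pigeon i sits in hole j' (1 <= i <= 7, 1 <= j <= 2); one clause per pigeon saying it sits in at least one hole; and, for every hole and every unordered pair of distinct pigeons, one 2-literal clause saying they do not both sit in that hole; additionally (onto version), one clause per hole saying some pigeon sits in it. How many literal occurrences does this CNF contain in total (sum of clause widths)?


onto-PHP(7,2): 7 pigeons, 2 holes, 7*2 = 14 variables.
- pigeon clauses: one per pigeon -> 7 clauses of width 2 -> 14 literals
- hole clauses: 2 holes * C(7,2) = 2 * 21 -> 42 clauses of width 2 -> 84 literals
- onto clauses: one per hole -> 2 clauses of width 7 -> 14 literals
Total literal occurrences = 14 + 84 + 14 = 112

112


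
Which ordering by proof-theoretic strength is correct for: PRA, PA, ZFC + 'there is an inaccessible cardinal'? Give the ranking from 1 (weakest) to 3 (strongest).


Ordering by consistency strength:
1. PRA
2. PA
3. ZFC + 'there is an inaccessible cardinal'


PRA=1, PA=2, ZFC + 'there is an inaccessible cardinal'=3


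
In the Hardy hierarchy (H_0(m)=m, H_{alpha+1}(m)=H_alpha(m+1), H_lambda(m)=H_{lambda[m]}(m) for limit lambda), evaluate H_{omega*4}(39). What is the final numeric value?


H_{omega*4}(39):
For the Hardy hierarchy, H_{omega*k}(n) = 2^k * n.
2^4 = 16.
16 * 39 = 624

624


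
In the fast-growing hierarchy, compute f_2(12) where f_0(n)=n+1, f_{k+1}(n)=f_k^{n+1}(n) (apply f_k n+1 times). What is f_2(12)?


f_2(12) = f_1^13(12)
f_1(m) = 2m + 1.
Iterating: f_1^k(n) = 2^k*(n+1) - 1.
f_2(12) = 2^13*(12+1) - 1 = 8192*13 - 1 = 106495

106495


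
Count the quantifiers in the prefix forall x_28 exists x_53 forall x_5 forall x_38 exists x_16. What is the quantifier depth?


Quantifier prefix has 5 quantifier symbols.
Quantifier depth = 5

5


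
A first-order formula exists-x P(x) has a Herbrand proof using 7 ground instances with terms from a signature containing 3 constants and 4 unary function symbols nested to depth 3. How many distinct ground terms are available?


Herbrand terms by depth:
Depth 0: 3 constants
Depth 1: 12 new terms (running total: 15)
Depth 2: 48 new terms (running total: 63)
Depth 3: 192 new terms (running total: 255)
Total distinct ground terms = 255

255


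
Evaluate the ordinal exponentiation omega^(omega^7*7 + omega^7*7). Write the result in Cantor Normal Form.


omega^(omega^7*7 + omega^7*7):
Both terms of the exponent have the same exponent 7, so they merge: omega^7*7 + omega^7*7 = omega^7*(7+7) = omega^7*14.
omega raised to a CNF ordinal is a single CNF term: Result = omega^(omega^7*14)

omega^(omega^7*14)


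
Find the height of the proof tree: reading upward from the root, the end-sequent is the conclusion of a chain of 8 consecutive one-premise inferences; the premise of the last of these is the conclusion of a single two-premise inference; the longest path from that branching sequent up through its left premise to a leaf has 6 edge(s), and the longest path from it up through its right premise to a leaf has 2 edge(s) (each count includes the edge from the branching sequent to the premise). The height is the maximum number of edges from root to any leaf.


Longest path through the left premise: 6 edges (measured from the branching sequent)
Longest path through the right premise: 2 edges
Height of the subtree rooted at the branching sequent: max(6, 2) = 6
The branching sequent sits 8 edges above the root (the chain of one-premise inferences), so height = 6 + 8 = 14

14


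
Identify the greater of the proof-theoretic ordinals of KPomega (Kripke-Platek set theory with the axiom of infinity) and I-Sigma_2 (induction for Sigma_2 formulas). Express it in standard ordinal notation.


Proof-theoretic ordinal of KPomega (Kripke-Platek set theory with the axiom of infinity): psi_0(epsilon_{Omega+1})
Proof-theoretic ordinal of I-Sigma_2 (induction for Sigma_2 formulas): omega^(omega^omega)
Comparing: omega^(omega^omega) < psi_0(epsilon_{Omega+1}).
The larger ordinal is psi_0(epsilon_{Omega+1}) (from KPomega (Kripke-Platek set theory with the axiom of infinity)).

psi_0(epsilon_{Omega+1})


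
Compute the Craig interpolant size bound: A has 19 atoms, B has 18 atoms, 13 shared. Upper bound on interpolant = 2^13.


Shared atoms = 13
Craig interpolant size bound = 2^13
= 8192

8192


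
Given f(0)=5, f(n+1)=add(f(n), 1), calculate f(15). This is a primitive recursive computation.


f(0) = 5
f(1) = add(f(0), 1) = add(5, 1) = 6
f(2) = add(f(1), 1) = add(6, 1) = 7
f(3) = add(f(2), 1) = add(7, 1) = 8
f(4) = add(f(3), 1) = add(8, 1) = 9
f(5) = add(f(4), 1) = add(9, 1) = 10
f(6) = add(f(5), 1) = add(10, 1) = 11
f(7) = add(f(6), 1) = add(11, 1) = 12
f(8) = add(f(7), 1) = add(12, 1) = 13
f(9) = add(f(8), 1) = add(13, 1) = 14
f(10) = add(f(9), 1) = add(14, 1) = 15
f(11) = add(f(10), 1) = add(15, 1) = 16
f(12) = add(f(11), 1) = add(16, 1) = 17
f(13) = add(f(12), 1) = add(17, 1) = 18
f(14) = add(f(13), 1) = add(18, 1) = 19
f(15) = add(f(14), 1) = add(19, 1) = 20


20


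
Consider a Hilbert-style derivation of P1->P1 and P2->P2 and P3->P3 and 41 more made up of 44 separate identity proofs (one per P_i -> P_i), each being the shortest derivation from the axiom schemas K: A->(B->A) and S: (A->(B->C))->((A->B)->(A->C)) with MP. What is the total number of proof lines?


The shortest proof of A->A from K and S in the Hilbert calculus has exactly 5 lines:
(1) K instance A->((A->A)->A), (2) S instance, (3) MP on 1,2, (4) K instance A->(A->A), (5) MP on 3,4.
For 44 independent identities: 44 * 5 = 220 lines total.

220


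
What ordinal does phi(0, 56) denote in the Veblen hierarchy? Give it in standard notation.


phi(0, 56):
phi(0, beta) = omega^beta by definition.
phi(0, 56) = omega^56

omega^56


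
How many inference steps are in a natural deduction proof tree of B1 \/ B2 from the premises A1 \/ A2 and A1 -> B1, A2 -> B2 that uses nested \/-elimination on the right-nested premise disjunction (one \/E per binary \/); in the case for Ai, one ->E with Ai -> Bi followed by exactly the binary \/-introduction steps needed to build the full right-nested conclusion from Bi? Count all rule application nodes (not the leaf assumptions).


Constructive dilemma with 2 branches, all disjunctions right-nested:
- \/E: the premise has 1 binary \/, each eliminated once: 1 nodes.
- ->E: one per case (Ai with Ai -> Bi gives Bi): 2 nodes.
- \/I: in case i < n, Bi needs 1 step to form Bi \/ (B(i+1) \/ ...) and then i-1 steps to prepend B(i-1), ..., B1, i.e. i steps; in case i = n, B2 needs 1 prepend steps.
  \/I total = (1 + 2 + ... + 1) + 1 = 1 + 1 = 2 nodes.
Total = 1 + 2 + 2 = 5

5


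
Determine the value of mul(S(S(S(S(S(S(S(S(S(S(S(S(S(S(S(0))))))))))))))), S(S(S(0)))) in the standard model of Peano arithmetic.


mul(S^15(0), S^3(0)):
S^15(0) = 15
S^3(0) = 3
15 * 3 = 45

45


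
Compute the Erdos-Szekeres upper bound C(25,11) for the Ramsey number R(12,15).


R(12,15) <= C(12+15-2, 12-1) = C(25, 11)
C(25, 11) = 25! / (11! * 14!)
= 4457400

4457400


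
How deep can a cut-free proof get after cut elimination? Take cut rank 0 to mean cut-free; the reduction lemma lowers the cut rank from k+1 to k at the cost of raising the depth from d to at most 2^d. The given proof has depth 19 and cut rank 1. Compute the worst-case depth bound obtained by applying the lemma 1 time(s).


Each rank reduction sends depth d to at most 2^d; cut rank r needs r reductions.
2_0(19) = 19
2_1(19) = 2^19 = 524288
Cut-free depth bound = 524288

524288


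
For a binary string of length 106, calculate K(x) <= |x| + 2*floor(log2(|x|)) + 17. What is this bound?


floor(log2(106)) = 6
2 * 6 = 12
K(x) <= 106 + 12 + 17 = 135

135


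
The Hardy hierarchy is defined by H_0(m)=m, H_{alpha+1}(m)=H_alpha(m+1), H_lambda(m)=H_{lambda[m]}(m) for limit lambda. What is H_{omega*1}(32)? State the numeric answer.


H_{omega*1}(32):
For the Hardy hierarchy, H_{omega*k}(n) = 2^k * n.
2^1 = 2.
2 * 32 = 64

64


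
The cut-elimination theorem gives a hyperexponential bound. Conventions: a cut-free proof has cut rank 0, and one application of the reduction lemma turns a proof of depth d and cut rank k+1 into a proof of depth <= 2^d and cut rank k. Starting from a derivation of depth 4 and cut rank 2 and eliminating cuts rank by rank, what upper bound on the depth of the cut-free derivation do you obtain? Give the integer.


Each rank reduction sends depth d to at most 2^d; cut rank r needs r reductions.
2_0(4) = 4
2_1(4) = 2^4 = 16
2_2(4) = 2^16 = 65536
Cut-free depth bound = 65536

65536


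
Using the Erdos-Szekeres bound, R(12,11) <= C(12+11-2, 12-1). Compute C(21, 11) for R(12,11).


R(12,11) <= C(12+11-2, 12-1) = C(21, 11)
C(21, 11) = 21! / (11! * 10!)
= 352716

352716


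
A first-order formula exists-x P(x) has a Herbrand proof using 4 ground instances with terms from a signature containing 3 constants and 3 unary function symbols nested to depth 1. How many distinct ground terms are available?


Herbrand terms by depth:
Depth 0: 3 constants
Depth 1: 9 new terms (running total: 12)
Total distinct ground terms = 12

12


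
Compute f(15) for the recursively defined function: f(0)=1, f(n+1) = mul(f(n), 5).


f(0) = 1
f(1) = mul(f(0), 5) = mul(1, 5) = 5
f(2) = mul(f(1), 5) = mul(5, 5) = 25
f(3) = mul(f(2), 5) = mul(25, 5) = 125
f(4) = mul(f(3), 5) = mul(125, 5) = 625
f(5) = mul(f(4), 5) = mul(625, 5) = 3125
f(6) = mul(f(5), 5) = mul(3125, 5) = 15625
f(7) = mul(f(6), 5) = mul(15625, 5) = 78125
f(8) = mul(f(7), 5) = mul(78125, 5) = 390625
f(9) = mul(f(8), 5) = mul(390625, 5) = 1953125
f(10) = mul(f(9), 5) = mul(1953125, 5) = 9765625
f(11) = mul(f(10), 5) = mul(9765625, 5) = 48828125
f(12) = mul(f(11), 5) = mul(48828125, 5) = 244140625
f(13) = mul(f(12), 5) = mul(244140625, 5) = 1220703125
f(14) = mul(f(13), 5) = mul(1220703125, 5) = 6103515625
f(15) = mul(f(14), 5) = mul(6103515625, 5) = 30517578125


30517578125


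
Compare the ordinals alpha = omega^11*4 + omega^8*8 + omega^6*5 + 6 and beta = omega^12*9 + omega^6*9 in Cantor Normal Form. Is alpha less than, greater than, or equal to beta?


Compare term by term from highest exponent:
alpha = omega^11*4 + omega^8*8 + omega^6*5 + 6
beta = omega^12*9 + omega^6*9
Term 1: alpha has omega^11*4, beta has omega^12*9
Term 2: alpha has omega^8*8, beta has omega^6*9
Term 3: alpha has omega^6*5, beta has omega^0*0
Term 4: alpha has omega^0*6, beta has omega^0*0
Result: alpha < beta

alpha < beta


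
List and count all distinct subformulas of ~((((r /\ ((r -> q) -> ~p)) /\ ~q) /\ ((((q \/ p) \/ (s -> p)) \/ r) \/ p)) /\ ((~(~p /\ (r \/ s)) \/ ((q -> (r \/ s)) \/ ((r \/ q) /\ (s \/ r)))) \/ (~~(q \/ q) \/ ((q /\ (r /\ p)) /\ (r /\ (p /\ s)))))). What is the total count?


Formula: ~((((r /\ ((r -> q) -> ~p)) /\ ~q) /\ ((((q \/ p) \/ (s -> p)) \/ r) \/ p)) /\ ((~(~p /\ (r \/ s)) \/ ((q -> (r \/ s)) \/ ((r \/ q) /\ (s \/ r)))) \/ (~~(q \/ q) \/ ((q /\ (r /\ p)) /\ (r /\ (p /\ s))))))
Subformulas found:
  1. r
  2. p
  3. q
  4. s
  5. ~p
  6. ~q
  7. (r -> q)
  8. (q \/ p)
  9. (r \/ s)
  10. (r /\ p)
  11. (s -> p)
  12. (p /\ s)
  13. (s \/ r)
  14. (r \/ q)
  15. (q \/ q)
  16. ~(q \/ q)
  17. ~~(q \/ q)
  18. (r /\ (p /\ s))
  19. (q -> (r \/ s))
  20. (q /\ (r /\ p))
  21. ((r -> q) -> ~p)
  22. (~p /\ (r \/ s))
  23. ~(~p /\ (r \/ s))
  24. ((q \/ p) \/ (s -> p))
  25. ((r \/ q) /\ (s \/ r))
  26. (r /\ ((r -> q) -> ~p))
  27. (((q \/ p) \/ (s -> p)) \/ r)
  28. ((r /\ ((r -> q) -> ~p)) /\ ~q)
  29. ((q /\ (r /\ p)) /\ (r /\ (p /\ s)))
  30. ((((q \/ p) \/ (s -> p)) \/ r) \/ p)
  31. ((q -> (r \/ s)) \/ ((r \/ q) /\ (s \/ r)))
  32. (~~(q \/ q) \/ ((q /\ (r /\ p)) /\ (r /\ (p /\ s))))
  33. (~(~p /\ (r \/ s)) \/ ((q -> (r \/ s)) \/ ((r \/ q) /\ (s \/ r))))
  34. (((r /\ ((r -> q) -> ~p)) /\ ~q) /\ ((((q \/ p) \/ (s -> p)) \/ r) \/ p))
  35. ((~(~p /\ (r \/ s)) \/ ((q -> (r \/ s)) \/ ((r \/ q) /\ (s \/ r)))) \/ (~~(q \/ q) \/ ((q /\ (r /\ p)) /\ (r /\ (p /\ s)))))
  36. ((((r /\ ((r -> q) -> ~p)) /\ ~q) /\ ((((q \/ p) \/ (s -> p)) \/ r) \/ p)) /\ ((~(~p /\ (r \/ s)) \/ ((q -> (r \/ s)) \/ ((r \/ q) /\ (s \/ r)))) \/ (~~(q \/ q) \/ ((q /\ (r /\ p)) /\ (r /\ (p /\ s))))))
  37. ~((((r /\ ((r -> q) -> ~p)) /\ ~q) /\ ((((q \/ p) \/ (s -> p)) \/ r) \/ p)) /\ ((~(~p /\ (r \/ s)) \/ ((q -> (r \/ s)) \/ ((r \/ q) /\ (s \/ r)))) \/ (~~(q \/ q) \/ ((q /\ (r /\ p)) /\ (r /\ (p /\ s))))))
Total distinct subformulas = 37

37


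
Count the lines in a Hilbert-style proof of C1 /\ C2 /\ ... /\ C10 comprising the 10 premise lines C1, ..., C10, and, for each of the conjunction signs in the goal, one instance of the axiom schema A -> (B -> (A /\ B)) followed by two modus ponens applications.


Conjoining 10 premises:
- 10 premise lines
- the goal has 9 conjunction signs; each costs 1 axiom instance + 2 MP = 3 lines: 3 * 9 = 27
Total = 10 + 27 = 37 lines.

37


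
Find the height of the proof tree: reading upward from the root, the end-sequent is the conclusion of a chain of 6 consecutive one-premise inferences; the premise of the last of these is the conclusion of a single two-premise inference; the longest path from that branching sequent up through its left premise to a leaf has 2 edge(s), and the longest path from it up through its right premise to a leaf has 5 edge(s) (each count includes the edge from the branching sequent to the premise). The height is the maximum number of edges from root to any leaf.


Longest path through the left premise: 2 edges (measured from the branching sequent)
Longest path through the right premise: 5 edges
Height of the subtree rooted at the branching sequent: max(2, 5) = 5
The branching sequent sits 6 edges above the root (the chain of one-premise inferences), so height = 5 + 6 = 11

11


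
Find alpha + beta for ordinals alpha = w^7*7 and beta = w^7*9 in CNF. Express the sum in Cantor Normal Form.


Ordinal addition w^7*7 + w^7*9:
Both terms have the same exponent 7.
w^e*c + w^e*d = w^e*(c+d).
Result = w^7*(7+9) = w^7*16

w^7*16


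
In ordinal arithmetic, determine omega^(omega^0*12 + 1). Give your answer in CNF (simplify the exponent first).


omega^(omega^0*12 + 1):
omega^0 = 1, so the exponent is 12 + 1 = 13 (finite ordinal addition).
Result = omega^13, already a single CNF term.

omega^13


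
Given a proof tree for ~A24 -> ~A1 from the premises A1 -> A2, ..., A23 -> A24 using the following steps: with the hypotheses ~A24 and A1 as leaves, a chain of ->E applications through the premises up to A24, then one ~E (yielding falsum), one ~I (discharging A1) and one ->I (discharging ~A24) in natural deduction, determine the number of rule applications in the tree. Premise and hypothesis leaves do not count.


From hypothesis A1, 23 ->E steps along the 23 premises yield A24.
~E with hypothesis ~A24 gives falsum (1 node); ~I discharging A1 gives ~A1 (1 node); ->I discharging ~A24 gives the goal (1 node).
Total = 23 + 3 = 26 inference nodes.

26


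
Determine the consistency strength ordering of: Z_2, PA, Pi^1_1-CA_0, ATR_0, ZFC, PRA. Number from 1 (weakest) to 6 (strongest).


Ordering by consistency strength:
1. PRA
2. PA
3. ATR_0
4. Pi^1_1-CA_0
5. Z_2
6. ZFC


Z_2=5, PA=2, Pi^1_1-CA_0=4, ATR_0=3, ZFC=6, PRA=1


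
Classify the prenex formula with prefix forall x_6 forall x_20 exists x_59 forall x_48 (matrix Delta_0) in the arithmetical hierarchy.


Leading quantifier is forall, so the class is Pi.
Number of quantifier blocks = alternations + 1 = 2 + 1 = 3.
Classification: Pi_3

Pi_3


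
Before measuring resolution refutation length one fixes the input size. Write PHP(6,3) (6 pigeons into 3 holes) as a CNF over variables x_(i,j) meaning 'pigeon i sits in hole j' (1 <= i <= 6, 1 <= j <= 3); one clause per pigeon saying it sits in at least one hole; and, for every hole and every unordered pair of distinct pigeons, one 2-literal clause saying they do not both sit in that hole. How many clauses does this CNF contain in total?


PHP(6,3): 6 pigeons, 3 holes, 6*3 = 18 variables.
- pigeon clauses: one per pigeon -> 6 clauses
- hole clauses: 3 holes * C(6,2) = 3 * 15 -> 45 clauses
Total clauses = 6 + 45 = 51

51


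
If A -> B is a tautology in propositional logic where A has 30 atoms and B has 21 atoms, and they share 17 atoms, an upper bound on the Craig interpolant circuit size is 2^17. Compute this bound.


Shared atoms = 17
Craig interpolant size bound = 2^17
= 131072

131072


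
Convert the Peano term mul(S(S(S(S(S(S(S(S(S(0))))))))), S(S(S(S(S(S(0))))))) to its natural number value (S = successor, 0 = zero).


mul(S^9(0), S^6(0)):
S^9(0) = 9
S^6(0) = 6
9 * 6 = 54

54


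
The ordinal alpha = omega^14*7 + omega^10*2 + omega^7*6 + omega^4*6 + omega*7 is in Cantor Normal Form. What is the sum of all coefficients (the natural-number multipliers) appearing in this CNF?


CNF: omega^14*7 + omega^10*2 + omega^7*6 + omega^4*6 + omega*7
Coefficients: 7 + 2 + 6 + 6 + 7 = 28

28


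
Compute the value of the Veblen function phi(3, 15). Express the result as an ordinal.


phi(3, 15):
phi(3, beta) = eta_beta (the beta-th eta number, fixed point of zeta).
phi(3, 15) = eta_15

eta_15


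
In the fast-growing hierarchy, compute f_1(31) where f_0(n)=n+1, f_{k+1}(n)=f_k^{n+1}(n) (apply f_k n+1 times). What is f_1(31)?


f_1(31) = f_0^32(31)
f_0 adds 1 each time, applied 32 times.
f_1(31) = 31 + 32 = 63

63


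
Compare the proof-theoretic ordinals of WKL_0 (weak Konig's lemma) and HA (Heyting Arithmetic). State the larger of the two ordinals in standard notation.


Proof-theoretic ordinal of WKL_0 (weak Konig's lemma): omega^omega
Proof-theoretic ordinal of HA (Heyting Arithmetic): epsilon_0
Comparing: omega^omega < epsilon_0.
The larger ordinal is epsilon_0 (from HA (Heyting Arithmetic)).

epsilon_0


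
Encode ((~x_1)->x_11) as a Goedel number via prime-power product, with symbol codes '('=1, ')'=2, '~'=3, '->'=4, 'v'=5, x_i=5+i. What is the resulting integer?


Formula: ((~x_1)->x_11)
Symbol codes: [1, 1, 3, 6, 2, 4, 16, 2]
Primes: [2, 3, 5, 7, 11, 13, 17, 19]
p_1^1 = 2^1 = 2
p_2^1 = 3^1 = 3
p_3^3 = 5^3 = 125
p_4^6 = 7^6 = 117649
p_5^2 = 11^2 = 121
p_6^4 = 13^4 = 28561
p_7^16 = 17^16 = 48661191875666868481
p_8^2 = 19^2 = 361
Product = 5356711130776218060197377784703696750

5356711130776218060197377784703696750


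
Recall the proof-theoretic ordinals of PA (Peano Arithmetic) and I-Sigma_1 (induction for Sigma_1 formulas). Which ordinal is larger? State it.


Proof-theoretic ordinal of PA (Peano Arithmetic): epsilon_0
Proof-theoretic ordinal of I-Sigma_1 (induction for Sigma_1 formulas): omega^omega
Comparing: omega^omega < epsilon_0.
The larger ordinal is epsilon_0 (from PA (Peano Arithmetic)).

epsilon_0


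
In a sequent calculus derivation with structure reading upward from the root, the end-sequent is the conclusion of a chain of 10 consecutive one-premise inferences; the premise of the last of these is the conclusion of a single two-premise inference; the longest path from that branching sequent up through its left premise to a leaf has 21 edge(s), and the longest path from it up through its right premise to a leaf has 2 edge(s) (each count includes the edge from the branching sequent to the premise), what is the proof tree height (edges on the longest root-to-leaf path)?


Longest path through the left premise: 21 edges (measured from the branching sequent)
Longest path through the right premise: 2 edges
Height of the subtree rooted at the branching sequent: max(21, 2) = 21
The branching sequent sits 10 edges above the root (the chain of one-premise inferences), so height = 21 + 10 = 31

31


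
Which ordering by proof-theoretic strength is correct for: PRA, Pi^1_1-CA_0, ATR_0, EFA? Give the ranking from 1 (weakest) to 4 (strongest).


Ordering by consistency strength:
1. EFA
2. PRA
3. ATR_0
4. Pi^1_1-CA_0


PRA=2, Pi^1_1-CA_0=4, ATR_0=3, EFA=1


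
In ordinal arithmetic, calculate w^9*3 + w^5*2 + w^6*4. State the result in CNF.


Ordinal addition (w^9*3 + w^5*2) + w^6*4:
alpha's leading term has exponent 9 > beta's exponent 6, so it survives.
alpha's tail term has exponent 5 < beta's exponent 6, so it is absorbed by beta.
In ordinal addition, any term followed by a strictly larger-exponent term is absorbed.
Result = w^9*3 + w^6*4

w^9*3 + w^6*4


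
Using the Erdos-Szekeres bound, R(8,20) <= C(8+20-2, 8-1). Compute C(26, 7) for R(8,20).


R(8,20) <= C(8+20-2, 8-1) = C(26, 7)
C(26, 7) = 26! / (7! * 19!)
= 657800

657800


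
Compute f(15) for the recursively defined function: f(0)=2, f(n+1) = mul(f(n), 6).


f(0) = 2
f(1) = mul(f(0), 6) = mul(2, 6) = 12
f(2) = mul(f(1), 6) = mul(12, 6) = 72
f(3) = mul(f(2), 6) = mul(72, 6) = 432
f(4) = mul(f(3), 6) = mul(432, 6) = 2592
f(5) = mul(f(4), 6) = mul(2592, 6) = 15552
f(6) = mul(f(5), 6) = mul(15552, 6) = 93312
f(7) = mul(f(6), 6) = mul(93312, 6) = 559872
f(8) = mul(f(7), 6) = mul(559872, 6) = 3359232
f(9) = mul(f(8), 6) = mul(3359232, 6) = 20155392
f(10) = mul(f(9), 6) = mul(20155392, 6) = 120932352
f(11) = mul(f(10), 6) = mul(120932352, 6) = 725594112
f(12) = mul(f(11), 6) = mul(725594112, 6) = 4353564672
f(13) = mul(f(12), 6) = mul(4353564672, 6) = 26121388032
f(14) = mul(f(13), 6) = mul(26121388032, 6) = 156728328192
f(15) = mul(f(14), 6) = mul(156728328192, 6) = 940369969152


940369969152


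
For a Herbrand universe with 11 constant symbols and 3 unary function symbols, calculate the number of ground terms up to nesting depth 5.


Herbrand terms by depth:
Depth 0: 11 constants
Depth 1: 33 new terms (running total: 44)
Depth 2: 99 new terms (running total: 143)
Depth 3: 297 new terms (running total: 440)
Depth 4: 891 new terms (running total: 1331)
Depth 5: 2673 new terms (running total: 4004)
Total distinct ground terms = 4004

4004


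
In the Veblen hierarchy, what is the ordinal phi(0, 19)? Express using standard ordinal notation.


phi(0, 19):
phi(0, beta) = omega^beta by definition.
phi(0, 19) = omega^19

omega^19


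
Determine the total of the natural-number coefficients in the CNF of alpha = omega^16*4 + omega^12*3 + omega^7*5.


CNF: omega^16*4 + omega^12*3 + omega^7*5
Coefficients: 4 + 3 + 5 = 12

12


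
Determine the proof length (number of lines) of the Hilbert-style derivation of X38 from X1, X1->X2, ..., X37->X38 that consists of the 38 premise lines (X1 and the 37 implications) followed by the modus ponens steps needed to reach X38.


We have 38 premise lines: X1 and 37 implications.
Each implication is detached once by MP, giving 37 MP lines.
38 premise lines + 37 MP lines = 75 total lines.

75


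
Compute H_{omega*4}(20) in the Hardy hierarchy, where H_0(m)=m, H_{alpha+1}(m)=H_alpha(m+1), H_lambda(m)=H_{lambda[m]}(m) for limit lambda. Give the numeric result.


H_{omega*4}(20):
For the Hardy hierarchy, H_{omega*k}(n) = 2^k * n.
2^4 = 16.
16 * 20 = 320

320


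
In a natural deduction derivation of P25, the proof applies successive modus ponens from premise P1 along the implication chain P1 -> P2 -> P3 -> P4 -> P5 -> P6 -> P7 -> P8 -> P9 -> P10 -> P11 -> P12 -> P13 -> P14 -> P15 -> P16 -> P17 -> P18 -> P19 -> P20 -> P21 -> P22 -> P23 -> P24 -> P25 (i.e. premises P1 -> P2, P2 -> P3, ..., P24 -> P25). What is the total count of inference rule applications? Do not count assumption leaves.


We have a chain: P1 -> P2 -> P3 -> P4 -> P5 -> P6 -> P7 -> P8 -> P9 -> P10 -> P11 -> P12 -> P13 -> P14 -> P15 -> P16 -> P17 -> P18 -> P19 -> P20 -> P21 -> P22 -> P23 -> P24 -> P25.
Each modus ponens application produces the next variable.
The chain has 25 propositions, so 25-1 = 24 modus ponens steps.
Total inference nodes = 24

24


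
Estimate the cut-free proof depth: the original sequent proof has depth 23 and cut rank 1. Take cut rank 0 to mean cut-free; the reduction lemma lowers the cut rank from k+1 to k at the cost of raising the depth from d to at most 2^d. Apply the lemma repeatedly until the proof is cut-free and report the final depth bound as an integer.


Each rank reduction sends depth d to at most 2^d; cut rank r needs r reductions.
2_0(23) = 23
2_1(23) = 2^23 = 8388608
Cut-free depth bound = 8388608

8388608


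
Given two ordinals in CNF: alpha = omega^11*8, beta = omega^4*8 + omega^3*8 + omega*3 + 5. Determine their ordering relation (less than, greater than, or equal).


Compare term by term from highest exponent:
alpha = omega^11*8
beta = omega^4*8 + omega^3*8 + omega*3 + 5
Term 1: alpha has omega^11*8, beta has omega^4*8
Term 2: alpha has omega^0*0, beta has omega^3*8
Term 3: alpha has omega^0*0, beta has omega^1*3
Term 4: alpha has omega^0*0, beta has omega^0*5
Result: alpha > beta

alpha > beta


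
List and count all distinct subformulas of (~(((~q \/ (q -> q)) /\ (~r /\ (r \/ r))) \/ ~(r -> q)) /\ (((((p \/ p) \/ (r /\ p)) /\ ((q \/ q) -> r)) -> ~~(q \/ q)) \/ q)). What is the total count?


Formula: (~(((~q \/ (q -> q)) /\ (~r /\ (r \/ r))) \/ ~(r -> q)) /\ (((((p \/ p) \/ (r /\ p)) /\ ((q \/ q) -> r)) -> ~~(q \/ q)) \/ q))
Subformulas found:
  1. r
  2. p
  3. q
  4. ~r
  5. ~q
  6. (p \/ p)
  7. (r -> q)
  8. (r /\ p)
  9. (r \/ r)
  10. (q -> q)
  11. (q \/ q)
  12. ~(q \/ q)
  13. ~(r -> q)
  14. ~~(q \/ q)
  15. ((q \/ q) -> r)
  16. (~q \/ (q -> q))
  17. (~r /\ (r \/ r))
  18. ((p \/ p) \/ (r /\ p))
  19. ((~q \/ (q -> q)) /\ (~r /\ (r \/ r)))
  20. (((p \/ p) \/ (r /\ p)) /\ ((q \/ q) -> r))
  21. (((~q \/ (q -> q)) /\ (~r /\ (r \/ r))) \/ ~(r -> q))
  22. ~(((~q \/ (q -> q)) /\ (~r /\ (r \/ r))) \/ ~(r -> q))
  23. ((((p \/ p) \/ (r /\ p)) /\ ((q \/ q) -> r)) -> ~~(q \/ q))
  24. (((((p \/ p) \/ (r /\ p)) /\ ((q \/ q) -> r)) -> ~~(q \/ q)) \/ q)
  25. (~(((~q \/ (q -> q)) /\ (~r /\ (r \/ r))) \/ ~(r -> q)) /\ (((((p \/ p) \/ (r /\ p)) /\ ((q \/ q) -> r)) -> ~~(q \/ q)) \/ q))
Total distinct subformulas = 25

25


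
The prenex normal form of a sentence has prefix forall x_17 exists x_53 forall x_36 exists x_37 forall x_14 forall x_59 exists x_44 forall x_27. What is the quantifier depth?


Quantifier prefix has 8 quantifier symbols.
Quantifier depth = 8

8


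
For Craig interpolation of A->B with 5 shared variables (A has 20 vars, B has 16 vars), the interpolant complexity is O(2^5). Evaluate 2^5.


Shared atoms = 5
Craig interpolant size bound = 2^5
= 32

32


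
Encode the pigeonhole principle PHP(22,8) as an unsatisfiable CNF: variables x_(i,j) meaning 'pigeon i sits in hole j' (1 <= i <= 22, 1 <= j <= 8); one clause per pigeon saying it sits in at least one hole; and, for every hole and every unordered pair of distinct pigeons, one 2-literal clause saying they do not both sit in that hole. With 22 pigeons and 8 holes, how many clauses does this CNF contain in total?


PHP(22,8): 22 pigeons, 8 holes, 22*8 = 176 variables.
- pigeon clauses: one per pigeon -> 22 clauses
- hole clauses: 8 holes * C(22,2) = 8 * 231 -> 1848 clauses
Total clauses = 22 + 1848 = 1870

1870


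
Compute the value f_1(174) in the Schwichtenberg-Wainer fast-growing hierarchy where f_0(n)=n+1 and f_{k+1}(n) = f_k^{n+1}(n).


f_1(174) = f_0^175(174)
f_0 adds 1 each time, applied 175 times.
f_1(174) = 174 + 175 = 349

349


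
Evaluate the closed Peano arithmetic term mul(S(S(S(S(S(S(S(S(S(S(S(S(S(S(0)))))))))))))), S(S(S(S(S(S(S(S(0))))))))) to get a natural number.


mul(S^14(0), S^8(0)):
S^14(0) = 14
S^8(0) = 8
14 * 8 = 112

112


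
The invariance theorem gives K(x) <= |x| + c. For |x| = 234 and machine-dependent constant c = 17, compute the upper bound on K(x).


K(x) <= |x| + c = 234 + 17 = 251

251


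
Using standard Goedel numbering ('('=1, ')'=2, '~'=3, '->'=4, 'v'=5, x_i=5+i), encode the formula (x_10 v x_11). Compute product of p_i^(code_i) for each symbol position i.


Formula: (x_10 v x_11)
Symbol codes: [1, 15, 5, 16, 2]
Primes: [2, 3, 5, 7, 11]
p_1^1 = 2^1 = 2
p_2^15 = 3^15 = 14348907
p_3^5 = 5^5 = 3125
p_4^16 = 7^16 = 33232930569601
p_5^2 = 11^2 = 121
Product = 360622523998500468180918750

360622523998500468180918750


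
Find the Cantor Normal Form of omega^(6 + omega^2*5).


omega^(6 + omega^2*5):
In ordinal addition a term is absorbed by a following term of strictly larger exponent: 0 < 2, so 6 + omega^2*5 = omega^2*5.
omega raised to a CNF ordinal is a single CNF term: Result = omega^(omega^2*5)

omega^(omega^2*5)


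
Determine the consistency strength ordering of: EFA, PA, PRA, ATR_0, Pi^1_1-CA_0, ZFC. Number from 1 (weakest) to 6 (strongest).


Ordering by consistency strength:
1. EFA
2. PRA
3. PA
4. ATR_0
5. Pi^1_1-CA_0
6. ZFC


EFA=1, PA=3, PRA=2, ATR_0=4, Pi^1_1-CA_0=5, ZFC=6


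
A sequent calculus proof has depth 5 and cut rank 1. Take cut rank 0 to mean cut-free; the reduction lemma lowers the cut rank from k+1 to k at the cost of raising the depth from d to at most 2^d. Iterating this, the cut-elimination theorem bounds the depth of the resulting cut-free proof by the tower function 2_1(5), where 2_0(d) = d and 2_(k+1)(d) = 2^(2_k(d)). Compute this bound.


Each rank reduction sends depth d to at most 2^d; cut rank r needs r reductions.
2_0(5) = 5
2_1(5) = 2^5 = 32
Cut-free depth bound = 32

32


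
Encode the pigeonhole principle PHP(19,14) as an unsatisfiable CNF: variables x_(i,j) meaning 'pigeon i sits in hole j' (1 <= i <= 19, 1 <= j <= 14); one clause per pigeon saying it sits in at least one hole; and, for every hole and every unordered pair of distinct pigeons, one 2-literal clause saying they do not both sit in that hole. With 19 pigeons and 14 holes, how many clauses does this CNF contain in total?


PHP(19,14): 19 pigeons, 14 holes, 19*14 = 266 variables.
- pigeon clauses: one per pigeon -> 19 clauses
- hole clauses: 14 holes * C(19,2) = 14 * 171 -> 2394 clauses
Total clauses = 19 + 2394 = 2413

2413


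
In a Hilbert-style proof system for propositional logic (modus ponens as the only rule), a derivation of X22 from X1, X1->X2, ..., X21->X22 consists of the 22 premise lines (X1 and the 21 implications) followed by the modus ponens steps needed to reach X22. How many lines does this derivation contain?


We have 22 premise lines: X1 and 21 implications.
Each implication is detached once by MP, giving 21 MP lines.
22 premise lines + 21 MP lines = 43 total lines.

43


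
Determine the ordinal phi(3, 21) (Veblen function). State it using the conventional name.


phi(3, 21):
phi(3, beta) = eta_beta (the beta-th eta number, fixed point of zeta).
phi(3, 21) = eta_21

eta_21


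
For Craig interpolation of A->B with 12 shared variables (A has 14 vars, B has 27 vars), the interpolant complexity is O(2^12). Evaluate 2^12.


Shared atoms = 12
Craig interpolant size bound = 2^12
= 4096

4096


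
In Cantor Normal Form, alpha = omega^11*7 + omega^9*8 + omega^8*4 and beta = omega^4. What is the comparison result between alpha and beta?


Compare term by term from highest exponent:
alpha = omega^11*7 + omega^9*8 + omega^8*4
beta = omega^4
Term 1: alpha has omega^11*7, beta has omega^4*1
Term 2: alpha has omega^9*8, beta has omega^0*0
Term 3: alpha has omega^8*4, beta has omega^0*0
Result: alpha > beta

alpha > beta


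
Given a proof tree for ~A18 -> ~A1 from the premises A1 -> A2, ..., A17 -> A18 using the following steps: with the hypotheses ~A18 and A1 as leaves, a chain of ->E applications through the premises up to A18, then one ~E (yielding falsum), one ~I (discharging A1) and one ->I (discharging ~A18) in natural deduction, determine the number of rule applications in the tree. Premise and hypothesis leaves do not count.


From hypothesis A1, 17 ->E steps along the 17 premises yield A18.
~E with hypothesis ~A18 gives falsum (1 node); ~I discharging A1 gives ~A1 (1 node); ->I discharging ~A18 gives the goal (1 node).
Total = 17 + 3 = 20 inference nodes.

20


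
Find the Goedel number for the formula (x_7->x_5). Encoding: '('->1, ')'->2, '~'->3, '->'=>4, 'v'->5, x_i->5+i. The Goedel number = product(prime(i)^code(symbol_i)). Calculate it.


Formula: (x_7->x_5)
Symbol codes: [1, 12, 4, 10, 2]
Primes: [2, 3, 5, 7, 11]
p_1^1 = 2^1 = 2
p_2^12 = 3^12 = 531441
p_3^4 = 5^4 = 625
p_4^10 = 7^10 = 282475249
p_5^2 = 11^2 = 121
Product = 22705487981576111250

22705487981576111250


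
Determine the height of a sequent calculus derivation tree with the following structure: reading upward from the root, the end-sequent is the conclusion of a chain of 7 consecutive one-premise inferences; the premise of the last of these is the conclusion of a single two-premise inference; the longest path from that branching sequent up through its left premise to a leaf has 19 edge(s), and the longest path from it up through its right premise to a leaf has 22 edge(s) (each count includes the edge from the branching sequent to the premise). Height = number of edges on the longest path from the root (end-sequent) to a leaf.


Longest path through the left premise: 19 edges (measured from the branching sequent)
Longest path through the right premise: 22 edges
Height of the subtree rooted at the branching sequent: max(19, 22) = 22
The branching sequent sits 7 edges above the root (the chain of one-premise inferences), so height = 22 + 7 = 29

29


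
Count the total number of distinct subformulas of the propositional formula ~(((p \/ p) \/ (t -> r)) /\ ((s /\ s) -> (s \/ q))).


Formula: ~(((p \/ p) \/ (t -> r)) /\ ((s /\ s) -> (s \/ q)))
Subformulas found:
  1. q
  2. s
  3. r
  4. t
  5. p
  6. (p \/ p)
  7. (s \/ q)
  8. (s /\ s)
  9. (t -> r)
  10. ((p \/ p) \/ (t -> r))
  11. ((s /\ s) -> (s \/ q))
  12. (((p \/ p) \/ (t -> r)) /\ ((s /\ s) -> (s \/ q)))
  13. ~(((p \/ p) \/ (t -> r)) /\ ((s /\ s) -> (s \/ q)))
Total distinct subformulas = 13

13


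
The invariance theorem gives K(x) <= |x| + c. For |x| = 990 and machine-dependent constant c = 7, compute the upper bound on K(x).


K(x) <= |x| + c = 990 + 7 = 997

997


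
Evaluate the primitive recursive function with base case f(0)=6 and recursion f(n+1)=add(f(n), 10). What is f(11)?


f(0) = 6
f(1) = add(f(0), 10) = add(6, 10) = 16
f(2) = add(f(1), 10) = add(16, 10) = 26
f(3) = add(f(2), 10) = add(26, 10) = 36
f(4) = add(f(3), 10) = add(36, 10) = 46
f(5) = add(f(4), 10) = add(46, 10) = 56
f(6) = add(f(5), 10) = add(56, 10) = 66
f(7) = add(f(6), 10) = add(66, 10) = 76
f(8) = add(f(7), 10) = add(76, 10) = 86
f(9) = add(f(8), 10) = add(86, 10) = 96
f(10) = add(f(9), 10) = add(96, 10) = 106
f(11) = add(f(10), 10) = add(106, 10) = 116


116


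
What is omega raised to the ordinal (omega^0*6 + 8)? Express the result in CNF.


omega^(omega^0*6 + 8):
omega^0 = 1, so the exponent is 6 + 8 = 14 (finite ordinal addition).
Result = omega^14, already a single CNF term.

omega^14


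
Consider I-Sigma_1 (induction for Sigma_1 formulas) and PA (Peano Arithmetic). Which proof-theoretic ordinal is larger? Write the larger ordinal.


Proof-theoretic ordinal of I-Sigma_1 (induction for Sigma_1 formulas): omega^omega
Proof-theoretic ordinal of PA (Peano Arithmetic): epsilon_0
Comparing: omega^omega < epsilon_0.
The larger ordinal is epsilon_0 (from PA (Peano Arithmetic)).

epsilon_0


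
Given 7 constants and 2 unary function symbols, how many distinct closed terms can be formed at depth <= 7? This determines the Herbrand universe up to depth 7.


Herbrand terms by depth:
Depth 0: 7 constants
Depth 1: 14 new terms (running total: 21)
Depth 2: 28 new terms (running total: 49)
Depth 3: 56 new terms (running total: 105)
Depth 4: 112 new terms (running total: 217)
Depth 5: 224 new terms (running total: 441)
Depth 6: 448 new terms (running total: 889)
Depth 7: 896 new terms (running total: 1785)
Total distinct ground terms = 1785

1785


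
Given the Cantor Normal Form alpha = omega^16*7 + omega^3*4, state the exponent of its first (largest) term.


CNF: omega^16*7 + omega^3*4
The leading term is omega^16*7, which has exponent 16.

16


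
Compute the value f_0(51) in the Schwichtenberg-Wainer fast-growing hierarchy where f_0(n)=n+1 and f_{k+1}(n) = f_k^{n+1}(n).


f_0(51) = 51 + 1 = 52

52


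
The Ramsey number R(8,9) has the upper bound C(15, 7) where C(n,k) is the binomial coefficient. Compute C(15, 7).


R(8,9) <= C(8+9-2, 8-1) = C(15, 7)
C(15, 7) = 15! / (7! * 8!)
= 6435

6435


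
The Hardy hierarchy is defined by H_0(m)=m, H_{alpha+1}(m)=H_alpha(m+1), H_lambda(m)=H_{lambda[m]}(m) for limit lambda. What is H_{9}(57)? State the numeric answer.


H_9(57):
For finite ordinals k, H_k(n) = n + k (each successor step adds 1).
H_9(57) = 57 + 9 = 66

66


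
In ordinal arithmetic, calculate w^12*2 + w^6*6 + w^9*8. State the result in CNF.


Ordinal addition (w^12*2 + w^6*6) + w^9*8:
alpha's leading term has exponent 12 > beta's exponent 9, so it survives.
alpha's tail term has exponent 6 < beta's exponent 9, so it is absorbed by beta.
In ordinal addition, any term followed by a strictly larger-exponent term is absorbed.
Result = w^12*2 + w^9*8

w^12*2 + w^9*8


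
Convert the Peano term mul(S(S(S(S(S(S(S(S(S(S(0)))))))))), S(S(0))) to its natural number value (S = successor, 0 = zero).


mul(S^10(0), S^2(0)):
S^10(0) = 10
S^2(0) = 2
10 * 2 = 20

20


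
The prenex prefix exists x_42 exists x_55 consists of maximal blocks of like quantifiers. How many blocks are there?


Alternations = 0.
Blocks = alternations + 1 = 1

1


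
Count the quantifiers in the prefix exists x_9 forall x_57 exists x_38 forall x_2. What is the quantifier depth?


Quantifier prefix has 4 quantifier symbols.
Quantifier depth = 4

4


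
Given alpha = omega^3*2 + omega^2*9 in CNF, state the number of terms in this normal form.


CNF: omega^3*2 + omega^2*9
Count the summands separated by '+':
  term 1: omega^3*2
  term 2: omega^2*9
Total terms = 2

2


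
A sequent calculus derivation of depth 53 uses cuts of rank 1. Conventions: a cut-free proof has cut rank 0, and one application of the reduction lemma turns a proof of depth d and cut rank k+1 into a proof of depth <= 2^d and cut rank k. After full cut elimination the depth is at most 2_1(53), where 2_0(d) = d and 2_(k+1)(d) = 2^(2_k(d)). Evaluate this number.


Each rank reduction sends depth d to at most 2^d; cut rank r needs r reductions.
2_0(53) = 53
2_1(53) = 2^53 = 9007199254740992
Cut-free depth bound = 9007199254740992

9007199254740992
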